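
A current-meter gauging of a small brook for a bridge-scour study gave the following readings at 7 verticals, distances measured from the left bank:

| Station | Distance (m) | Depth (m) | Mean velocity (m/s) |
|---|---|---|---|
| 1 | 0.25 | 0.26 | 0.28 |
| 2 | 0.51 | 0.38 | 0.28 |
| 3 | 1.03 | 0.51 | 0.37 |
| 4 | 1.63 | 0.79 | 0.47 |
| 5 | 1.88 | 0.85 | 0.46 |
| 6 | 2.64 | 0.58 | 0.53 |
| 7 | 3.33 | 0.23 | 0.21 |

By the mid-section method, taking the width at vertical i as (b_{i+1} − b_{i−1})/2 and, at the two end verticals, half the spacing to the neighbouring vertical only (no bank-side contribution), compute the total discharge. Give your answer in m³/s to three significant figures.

w_1 = (0.51 − 0.25)/2 = 0.13 m; q_1 = 0.28 × 0.26 × 0.13 = 0.009464 m³/s
w_2 = (1.03 − 0.25)/2 = 0.39 m; q_2 = 0.28 × 0.38 × 0.39 = 0.04150 m³/s
w_3 = (1.63 − 0.51)/2 = 0.56 m; q_3 = 0.37 × 0.51 × 0.56 = 0.1057 m³/s
w_4 = (1.88 − 1.03)/2 = 0.425 m; q_4 = 0.47 × 0.79 × 0.425 = 0.1578 m³/s
w_5 = (2.64 − 1.63)/2 = 0.505 m; q_5 = 0.46 × 0.85 × 0.505 = 0.1975 m³/s
w_6 = (3.33 − 1.88)/2 = 0.725 m; q_6 = 0.53 × 0.58 × 0.725 = 0.2229 m³/s
w_7 = (3.33 − 2.64)/2 = 0.345 m; q_7 = 0.21 × 0.23 × 0.345 = 0.01666 m³/s
Q = Σ qᵢ = 0.7514 m³/s

0.751 m³/s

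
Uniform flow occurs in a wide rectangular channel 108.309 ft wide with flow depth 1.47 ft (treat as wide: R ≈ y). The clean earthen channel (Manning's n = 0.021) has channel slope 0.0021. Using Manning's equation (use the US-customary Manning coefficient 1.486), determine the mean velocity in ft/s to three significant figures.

A = b·y = 108.309 × 1.47 = 159.2 ft²
Wide channel: R ≈ y = 1.47 ft
Q = (1.486/n)·A·R^(2/3)·S^(1/2) = (1.486/0.021) × 159.2 × 1.470^(2/3) × 0.0021^(1/2) = 667.5 ft³/s
V = Q/A = 667.5/159.2 = 4.192 ft/s

4.19 ft/s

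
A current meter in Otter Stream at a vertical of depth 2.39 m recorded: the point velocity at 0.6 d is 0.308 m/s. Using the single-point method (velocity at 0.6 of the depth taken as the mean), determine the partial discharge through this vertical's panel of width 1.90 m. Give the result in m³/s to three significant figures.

1.40 m³/s

v̄ = v₀.₆ = 0.308 m/s
q = v̄ × d × w = 0.3080 × 2.39 × 1.90 = 1.399 m³/s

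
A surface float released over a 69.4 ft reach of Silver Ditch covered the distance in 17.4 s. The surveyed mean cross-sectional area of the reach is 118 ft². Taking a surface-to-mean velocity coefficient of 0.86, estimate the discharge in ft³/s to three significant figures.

405 ft³/s

v_surface = L / t̄ = 69.4 / 17.4 = 3.989 ft/s
v_mean = 0.86 × 3.989 = 3.430 ft/s
Q = A × v_mean = 118 × 3.430 = 404.8 ft³/s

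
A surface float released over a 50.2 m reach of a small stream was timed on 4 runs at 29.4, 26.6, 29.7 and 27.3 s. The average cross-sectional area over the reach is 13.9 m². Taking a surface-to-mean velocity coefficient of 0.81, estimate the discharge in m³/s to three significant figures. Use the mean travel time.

t̄ = (29.4 + 26.6 + 29.7 + 27.3) / 4 = 28.25 s
v_surface = L / t̄ = 50.2 / 28.25 = 1.777 m/s
v_mean = 0.81 × 1.777 = 1.439 m/s
Q = A × v_mean = 13.9 × 1.439 = 20.01 m³/s

20.0 m³/s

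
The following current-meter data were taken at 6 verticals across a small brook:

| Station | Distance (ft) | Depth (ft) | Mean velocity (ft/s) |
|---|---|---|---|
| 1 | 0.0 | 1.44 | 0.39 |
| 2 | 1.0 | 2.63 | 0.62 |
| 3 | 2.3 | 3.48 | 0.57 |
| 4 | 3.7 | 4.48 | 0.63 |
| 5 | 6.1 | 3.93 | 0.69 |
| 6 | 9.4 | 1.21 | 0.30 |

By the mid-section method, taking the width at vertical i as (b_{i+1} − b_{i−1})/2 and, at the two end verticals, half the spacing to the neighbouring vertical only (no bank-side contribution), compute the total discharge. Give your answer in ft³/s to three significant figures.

18.5 ft³/s

w_1 = (1.0 − 0.0)/2 = 0.5 ft; q_1 = 0.39 × 1.44 × 0.5 = 0.2808 ft³/s
w_2 = (2.3 − 0.0)/2 = 1.15 ft; q_2 = 0.62 × 2.63 × 1.15 = 1.875 ft³/s
w_3 = (3.7 − 1.0)/2 = 1.35 ft; q_3 = 0.57 × 3.48 × 1.35 = 2.678 ft³/s
w_4 = (6.1 − 2.3)/2 = 1.9 ft; q_4 = 0.63 × 4.48 × 1.9 = 5.363 ft³/s
w_5 = (9.4 − 3.7)/2 = 2.85 ft; q_5 = 0.69 × 3.93 × 2.85 = 7.728 ft³/s
w_6 = (9.4 − 6.1)/2 = 1.65 ft; q_6 = 0.30 × 1.21 × 1.65 = 0.5990 ft³/s
Q = Σ qᵢ = 18.52 ft³/s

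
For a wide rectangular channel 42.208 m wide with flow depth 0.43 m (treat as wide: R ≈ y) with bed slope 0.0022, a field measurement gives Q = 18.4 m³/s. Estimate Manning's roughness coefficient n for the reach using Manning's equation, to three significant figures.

A = b·y = 42.208 × 0.43 = 18.15 m²
Wide channel: R ≈ y = 0.43 m
n = (1/Q)·A·R^(2/3)·S^(1/2) = (1/18.4) × 18.15 × 0.5697 × 0.04690 = 0.02636

0.0264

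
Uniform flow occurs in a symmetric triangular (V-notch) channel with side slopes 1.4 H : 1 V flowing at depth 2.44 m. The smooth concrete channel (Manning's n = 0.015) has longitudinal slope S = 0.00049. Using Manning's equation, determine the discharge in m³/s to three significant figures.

A = z·y² = 1.4×2.44² = 8.335 m²
P = 2y√(1+z²) = 2×2.44×√(1+1.4²) = 8.396 m
R = A/P = 8.335/8.396 = 0.9928 m
Q = (1/n)·A·R^(2/3)·S^(1/2) = (1/0.015) × 8.335 × 0.9928^(2/3) × 0.00049^(1/2) = 12.24 m³/s

12.2 m³/s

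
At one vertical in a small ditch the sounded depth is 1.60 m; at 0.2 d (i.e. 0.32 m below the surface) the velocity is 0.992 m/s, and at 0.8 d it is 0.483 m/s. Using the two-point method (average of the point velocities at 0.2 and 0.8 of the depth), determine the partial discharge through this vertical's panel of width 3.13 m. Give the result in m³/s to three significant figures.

v̄ = (0.992 + 0.483) / 2 = 0.7375 m/s
q = v̄ × d × w = 0.7375 × 1.60 × 3.13 = 3.693 m³/s

3.69 m³/s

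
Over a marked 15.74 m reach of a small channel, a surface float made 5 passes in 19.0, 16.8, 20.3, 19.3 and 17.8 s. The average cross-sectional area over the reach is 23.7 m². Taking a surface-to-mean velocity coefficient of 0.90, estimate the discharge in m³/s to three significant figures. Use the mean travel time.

18.0 m³/s

t̄ = (19.0 + 16.8 + 20.3 + 19.3 + 17.8) / 5 = 18.64 s
v_surface = L / t̄ = 15.74 / 18.64 = 0.8444 m/s
v_mean = 0.90 × 0.8444 = 0.7600 m/s
Q = A × v_mean = 23.7 × 0.7600 = 18.01 m³/s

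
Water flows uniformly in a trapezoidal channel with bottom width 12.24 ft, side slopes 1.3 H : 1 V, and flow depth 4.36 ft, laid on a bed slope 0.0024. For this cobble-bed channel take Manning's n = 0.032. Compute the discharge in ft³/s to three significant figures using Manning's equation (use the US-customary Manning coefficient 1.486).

365 ft³/s

A = (b + z·y)·y = (12.24 + 1.3×4.36)×4.36 = 78.08 ft²
P = b + 2y√(1+z²) = 12.24 + 2×4.36×√(1+1.3²) = 26.54 ft
R = A/P = 78.08/26.54 = 2.942 ft
Q = (1.486/n)·A·R^(2/3)·S^(1/2) = (1.486/0.032) × 78.08 × 2.942^(2/3) × 0.0024^(1/2) = 364.7 ft³/s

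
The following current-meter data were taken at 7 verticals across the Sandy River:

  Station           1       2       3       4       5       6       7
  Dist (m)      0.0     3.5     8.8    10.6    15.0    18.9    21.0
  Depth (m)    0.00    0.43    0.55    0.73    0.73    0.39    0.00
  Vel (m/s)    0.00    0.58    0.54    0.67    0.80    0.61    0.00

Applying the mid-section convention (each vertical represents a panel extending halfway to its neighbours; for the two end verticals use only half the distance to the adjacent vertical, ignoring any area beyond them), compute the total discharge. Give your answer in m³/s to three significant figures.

w_2 = (8.8 − 0.0)/2 = 4.4 m; q_2 = 0.58 × 0.43 × 4.4 = 1.097 m³/s
w_3 = (10.6 − 3.5)/2 = 3.55 m; q_3 = 0.54 × 0.55 × 3.55 = 1.054 m³/s
w_4 = (15.0 − 8.8)/2 = 3.1 m; q_4 = 0.67 × 0.73 × 3.1 = 1.516 m³/s
w_5 = (18.9 − 10.6)/2 = 4.15 m; q_5 = 0.80 × 0.73 × 4.15 = 2.424 m³/s
w_6 = (21.0 − 15.0)/2 = 3 m; q_6 = 0.61 × 0.39 × 3 = 0.7137 m³/s
Stations 1, 7 contribute zero (depth or velocity is 0).
Q = Σ qᵢ = 6.805 m³/s

6.81 m³/s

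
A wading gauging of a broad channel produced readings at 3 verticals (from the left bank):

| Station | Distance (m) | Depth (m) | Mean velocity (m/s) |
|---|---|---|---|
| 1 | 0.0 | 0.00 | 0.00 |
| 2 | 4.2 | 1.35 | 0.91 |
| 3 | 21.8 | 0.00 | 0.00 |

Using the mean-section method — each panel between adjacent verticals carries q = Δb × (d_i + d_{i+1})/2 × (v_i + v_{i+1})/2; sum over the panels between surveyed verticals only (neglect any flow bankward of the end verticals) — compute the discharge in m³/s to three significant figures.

6.70 m³/s

Panel 1-2: Δb = 4.2 m, d̄ = (0.00+1.35)/2 = 0.675, v̄ = (0.00+0.91)/2 = 0.455 → q = 4.2×0.675×0.455 = 1.290 m³/s
Panel 2-3: Δb = 17.6 m, d̄ = (1.35+0.00)/2 = 0.675, v̄ = (0.91+0.00)/2 = 0.455 → q = 17.6×0.675×0.455 = 5.405 m³/s
Q = Σ q = 6.695 m³/s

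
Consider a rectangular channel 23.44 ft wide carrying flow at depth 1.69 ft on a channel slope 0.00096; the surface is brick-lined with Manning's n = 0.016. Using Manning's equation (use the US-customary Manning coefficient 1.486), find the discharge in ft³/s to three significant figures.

148 ft³/s

A = b·y = 23.44 × 1.69 = 39.61 ft²
P = b + 2y = 23.44 + 2×1.69 = 26.82 ft
R = A/P = 39.61/26.82 = 1.477 ft
Q = (1.486/n)·A·R^(2/3)·S^(1/2) = (1.486/0.016) × 39.61 × 1.477^(2/3) × 0.00096^(1/2) = 147.8 ft³/s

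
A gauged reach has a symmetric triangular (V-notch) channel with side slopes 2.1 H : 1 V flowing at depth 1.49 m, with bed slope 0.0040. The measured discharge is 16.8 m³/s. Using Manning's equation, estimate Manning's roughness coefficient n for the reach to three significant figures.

0.0135

A = z·y² = 2.1×1.49² = 4.662 m²
P = 2y√(1+z²) = 2×1.49×√(1+2.1²) = 6.931 m
R = A/P = 4.662/6.931 = 0.6726 m
n = (1/Q)·A·R^(2/3)·S^(1/2) = (1/16.8) × 4.662 × 0.7677 × 0.06325 = 0.01347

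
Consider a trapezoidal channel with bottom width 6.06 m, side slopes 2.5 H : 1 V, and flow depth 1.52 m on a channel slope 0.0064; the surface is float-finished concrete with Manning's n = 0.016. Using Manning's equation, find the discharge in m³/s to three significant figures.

77.5 m³/s

A = (b + z·y)·y = (6.06 + 2.5×1.52)×1.52 = 14.99 m²
P = b + 2y√(1+z²) = 6.06 + 2×1.52×√(1+2.5²) = 14.25 m
R = A/P = 14.99/14.25 = 1.052 m
Q = (1/n)·A·R^(2/3)·S^(1/2) = (1/0.016) × 14.99 × 1.052^(2/3) × 0.0064^(1/2) = 77.52 m³/s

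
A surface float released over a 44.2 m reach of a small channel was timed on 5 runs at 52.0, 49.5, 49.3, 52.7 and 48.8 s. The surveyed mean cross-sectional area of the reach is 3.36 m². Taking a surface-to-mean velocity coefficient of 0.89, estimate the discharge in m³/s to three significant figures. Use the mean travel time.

2.62 m³/s

t̄ = (52.0 + 49.5 + 49.3 + 52.7 + 48.8) / 5 = 50.46 s
v_surface = L / t̄ = 44.2 / 50.46 = 0.8759 m/s
v_mean = 0.89 × 0.8759 = 0.7796 m/s
Q = A × v_mean = 3.36 × 0.7796 = 2.619 m³/s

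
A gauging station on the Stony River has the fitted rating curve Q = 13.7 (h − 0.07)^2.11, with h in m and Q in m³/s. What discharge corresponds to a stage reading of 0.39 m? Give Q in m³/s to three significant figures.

Q = 13.7 × (0.39 − 0.07)^2.11 = 13.7 × 0.32^2.11 = 1.238 m³/s

1.24 m³/s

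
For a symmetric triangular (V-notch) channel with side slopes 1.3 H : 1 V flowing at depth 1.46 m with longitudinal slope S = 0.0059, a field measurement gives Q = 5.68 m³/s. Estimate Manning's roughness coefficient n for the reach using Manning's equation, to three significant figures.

0.0260

A = z·y² = 1.3×1.46² = 2.771 m²
P = 2y√(1+z²) = 2×1.46×√(1+1.3²) = 4.789 m
R = A/P = 2.771/4.789 = 0.5786 m
n = (1/Q)·A·R^(2/3)·S^(1/2) = (1/5.68) × 2.771 × 0.6944 × 0.07681 = 0.02602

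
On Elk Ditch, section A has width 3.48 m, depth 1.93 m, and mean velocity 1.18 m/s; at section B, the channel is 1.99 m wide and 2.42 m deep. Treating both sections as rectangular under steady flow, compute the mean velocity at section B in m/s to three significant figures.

1.65 m/s

Q = A₁V₁ = (3.48×1.93) × 1.18 = 7.925 m³/s
A₂ = 1.99 × 2.42 = 4.816 m²
V₂ = Q/A₂ = 7.925/4.816 = 1.646 m/s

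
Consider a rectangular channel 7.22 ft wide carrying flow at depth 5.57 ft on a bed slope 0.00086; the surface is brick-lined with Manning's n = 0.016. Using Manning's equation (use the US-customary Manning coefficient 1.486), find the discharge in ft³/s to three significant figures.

A = b·y = 7.22 × 5.57 = 40.22 ft²
P = b + 2y = 7.22 + 2×5.57 = 18.36 ft
R = A/P = 40.22/18.36 = 2.190 ft
Q = (1.486/n)·A·R^(2/3)·S^(1/2) = (1.486/0.016) × 40.22 × 2.190^(2/3) × 0.00086^(1/2) = 184.7 ft³/s

185 ft³/s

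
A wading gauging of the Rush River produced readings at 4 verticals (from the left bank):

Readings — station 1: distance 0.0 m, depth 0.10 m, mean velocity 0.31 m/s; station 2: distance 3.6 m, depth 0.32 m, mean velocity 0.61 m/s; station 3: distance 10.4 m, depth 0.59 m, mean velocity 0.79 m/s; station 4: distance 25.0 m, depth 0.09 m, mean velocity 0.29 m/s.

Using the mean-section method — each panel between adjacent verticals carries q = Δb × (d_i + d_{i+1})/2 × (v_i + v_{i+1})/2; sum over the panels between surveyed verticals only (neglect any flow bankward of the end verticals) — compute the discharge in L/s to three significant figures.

5190 L/s

Panel 1-2: Δb = 3.6 m, d̄ = (0.10+0.32)/2 = 0.21, v̄ = (0.31+0.61)/2 = 0.46 → q = 3.6×0.21×0.46 = 0.3478 m³/s
Panel 2-3: Δb = 6.8 m, d̄ = (0.32+0.59)/2 = 0.455, v̄ = (0.61+0.79)/2 = 0.7 → q = 6.8×0.455×0.7 = 2.166 m³/s
Panel 3-4: Δb = 14.6 m, d̄ = (0.59+0.09)/2 = 0.34, v̄ = (0.79+0.29)/2 = 0.54 → q = 14.6×0.34×0.54 = 2.681 m³/s
Q = Σ q = 5.194 m³/s
= 5.194 × 1000 = 5194 L/s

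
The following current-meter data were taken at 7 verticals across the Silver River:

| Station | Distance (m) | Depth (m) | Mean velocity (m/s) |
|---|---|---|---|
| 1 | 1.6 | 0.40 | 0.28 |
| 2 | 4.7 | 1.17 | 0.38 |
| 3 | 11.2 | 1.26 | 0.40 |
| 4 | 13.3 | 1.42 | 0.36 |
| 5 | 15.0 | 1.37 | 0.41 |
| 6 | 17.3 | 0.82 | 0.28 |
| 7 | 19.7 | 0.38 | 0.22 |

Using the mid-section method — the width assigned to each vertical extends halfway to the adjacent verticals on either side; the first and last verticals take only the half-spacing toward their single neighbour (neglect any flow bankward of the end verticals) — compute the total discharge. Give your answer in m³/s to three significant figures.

w_1 = (4.7 − 1.6)/2 = 1.55 m; q_1 = 0.28 × 0.40 × 1.55 = 0.1736 m³/s
w_2 = (11.2 − 1.6)/2 = 4.8 m; q_2 = 0.38 × 1.17 × 4.8 = 2.134 m³/s
w_3 = (13.3 − 4.7)/2 = 4.3 m; q_3 = 0.40 × 1.26 × 4.3 = 2.167 m³/s
w_4 = (15.0 − 11.2)/2 = 1.9 m; q_4 = 0.36 × 1.42 × 1.9 = 0.9713 m³/s
w_5 = (17.3 − 13.3)/2 = 2 m; q_5 = 0.41 × 1.37 × 2 = 1.123 m³/s
w_6 = (19.7 − 15.0)/2 = 2.35 m; q_6 = 0.28 × 0.82 × 2.35 = 0.5396 m³/s
w_7 = (19.7 − 17.3)/2 = 1.2 m; q_7 = 0.22 × 0.38 × 1.2 = 0.1003 m³/s
Q = Σ qᵢ = 7.209 m³/s

7.21 m³/s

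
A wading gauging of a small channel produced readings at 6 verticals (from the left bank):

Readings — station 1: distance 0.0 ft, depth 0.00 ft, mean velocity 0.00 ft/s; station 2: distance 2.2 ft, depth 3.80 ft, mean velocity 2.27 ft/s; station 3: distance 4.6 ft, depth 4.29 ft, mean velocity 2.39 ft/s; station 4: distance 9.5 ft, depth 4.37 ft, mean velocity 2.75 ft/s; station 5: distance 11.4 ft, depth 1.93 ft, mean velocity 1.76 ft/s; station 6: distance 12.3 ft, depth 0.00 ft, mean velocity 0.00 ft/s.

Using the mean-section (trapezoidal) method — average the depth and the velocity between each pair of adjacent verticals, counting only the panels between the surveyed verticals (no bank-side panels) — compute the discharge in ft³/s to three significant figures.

96.2 ft³/s

Panel 1-2: Δb = 2.2 ft, d̄ = (0.00+3.80)/2 = 1.9, v̄ = (0.00+2.27)/2 = 1.135 → q = 2.2×1.9×1.135 = 4.744 ft³/s
Panel 2-3: Δb = 2.4 ft, d̄ = (3.80+4.29)/2 = 4.045, v̄ = (2.27+2.39)/2 = 2.33 → q = 2.4×4.045×2.33 = 22.62 ft³/s
Panel 3-4: Δb = 4.9 ft, d̄ = (4.29+4.37)/2 = 4.33, v̄ = (2.39+2.75)/2 = 2.57 → q = 4.9×4.33×2.57 = 54.53 ft³/s
Panel 4-5: Δb = 1.9 ft, d̄ = (4.37+1.93)/2 = 3.15, v̄ = (2.75+1.76)/2 = 2.255 → q = 1.9×3.15×2.255 = 13.50 ft³/s
Panel 5-6: Δb = 0.9 ft, d̄ = (1.93+0.00)/2 = 0.965, v̄ = (1.76+0.00)/2 = 0.88 → q = 0.9×0.965×0.88 = 0.7643 ft³/s
Q = Σ q = 96.15 ft³/s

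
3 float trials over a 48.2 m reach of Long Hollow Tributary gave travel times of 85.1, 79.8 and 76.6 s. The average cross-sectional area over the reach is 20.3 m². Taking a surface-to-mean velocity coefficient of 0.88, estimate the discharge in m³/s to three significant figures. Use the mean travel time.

10.7 m³/s

t̄ = (85.1 + 79.8 + 76.6) / 3 = 80.5 s
v_surface = L / t̄ = 48.2 / 80.5 = 0.5988 m/s
v_mean = 0.88 × 0.5988 = 0.5269 m/s
Q = A × v_mean = 20.3 × 0.5269 = 10.70 m³/s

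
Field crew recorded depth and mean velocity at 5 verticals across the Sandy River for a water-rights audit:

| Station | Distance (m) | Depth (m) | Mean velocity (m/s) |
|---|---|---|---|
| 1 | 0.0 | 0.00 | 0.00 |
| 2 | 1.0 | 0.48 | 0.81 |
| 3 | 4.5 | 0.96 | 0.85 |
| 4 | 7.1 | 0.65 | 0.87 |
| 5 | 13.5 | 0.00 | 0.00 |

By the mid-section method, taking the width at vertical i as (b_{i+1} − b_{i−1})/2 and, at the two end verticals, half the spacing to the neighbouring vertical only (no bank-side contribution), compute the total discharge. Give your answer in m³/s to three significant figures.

w_2 = (4.5 − 0.0)/2 = 2.25 m; q_2 = 0.81 × 0.48 × 2.25 = 0.8748 m³/s
w_3 = (7.1 − 1.0)/2 = 3.05 m; q_3 = 0.85 × 0.96 × 3.05 = 2.489 m³/s
w_4 = (13.5 − 4.5)/2 = 4.5 m; q_4 = 0.87 × 0.65 × 4.5 = 2.545 m³/s
Stations 1, 5 contribute zero (depth or velocity is 0).
Q = Σ qᵢ = 5.908 m³/s

5.91 m³/s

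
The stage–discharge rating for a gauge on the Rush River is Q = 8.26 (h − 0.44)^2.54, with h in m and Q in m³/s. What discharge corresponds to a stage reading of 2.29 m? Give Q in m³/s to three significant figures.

39.4 m³/s

Q = 8.26 × (2.29 − 0.44)^2.54 = 8.26 × 1.85^2.54 = 39.41 m³/s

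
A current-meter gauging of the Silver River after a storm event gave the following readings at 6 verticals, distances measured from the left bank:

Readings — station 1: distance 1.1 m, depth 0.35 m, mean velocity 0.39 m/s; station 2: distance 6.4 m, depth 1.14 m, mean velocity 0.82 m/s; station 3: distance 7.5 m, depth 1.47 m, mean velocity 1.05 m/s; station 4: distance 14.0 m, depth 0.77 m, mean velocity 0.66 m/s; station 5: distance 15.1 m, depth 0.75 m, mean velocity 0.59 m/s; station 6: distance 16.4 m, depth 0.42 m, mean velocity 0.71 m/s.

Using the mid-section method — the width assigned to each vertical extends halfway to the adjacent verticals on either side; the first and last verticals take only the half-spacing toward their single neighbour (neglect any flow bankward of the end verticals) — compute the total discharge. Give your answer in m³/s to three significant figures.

w_1 = (6.4 − 1.1)/2 = 2.65 m; q_1 = 0.39 × 0.35 × 2.65 = 0.3617 m³/s
w_2 = (7.5 − 1.1)/2 = 3.2 m; q_2 = 0.82 × 1.14 × 3.2 = 2.991 m³/s
w_3 = (14.0 − 6.4)/2 = 3.8 m; q_3 = 1.05 × 1.47 × 3.8 = 5.865 m³/s
w_4 = (15.1 − 7.5)/2 = 3.8 m; q_4 = 0.66 × 0.77 × 3.8 = 1.931 m³/s
w_5 = (16.4 − 14.0)/2 = 1.2 m; q_5 = 0.59 × 0.75 × 1.2 = 0.5310 m³/s
w_6 = (16.4 − 15.1)/2 = 0.65 m; q_6 = 0.71 × 0.42 × 0.65 = 0.1938 m³/s
Q = Σ qᵢ = 11.87 m³/s

11.9 m³/s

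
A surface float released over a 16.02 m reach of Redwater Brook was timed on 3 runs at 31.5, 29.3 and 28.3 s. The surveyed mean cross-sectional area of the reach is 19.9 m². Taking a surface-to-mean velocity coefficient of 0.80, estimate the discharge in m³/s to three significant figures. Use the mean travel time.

t̄ = (31.5 + 29.3 + 28.3) / 3 = 29.7 s
v_surface = L / t̄ = 16.02 / 29.7 = 0.5394 m/s
v_mean = 0.80 × 0.5394 = 0.4315 m/s
Q = A × v_mean = 19.9 × 0.4315 = 8.587 m³/s

8.59 m³/s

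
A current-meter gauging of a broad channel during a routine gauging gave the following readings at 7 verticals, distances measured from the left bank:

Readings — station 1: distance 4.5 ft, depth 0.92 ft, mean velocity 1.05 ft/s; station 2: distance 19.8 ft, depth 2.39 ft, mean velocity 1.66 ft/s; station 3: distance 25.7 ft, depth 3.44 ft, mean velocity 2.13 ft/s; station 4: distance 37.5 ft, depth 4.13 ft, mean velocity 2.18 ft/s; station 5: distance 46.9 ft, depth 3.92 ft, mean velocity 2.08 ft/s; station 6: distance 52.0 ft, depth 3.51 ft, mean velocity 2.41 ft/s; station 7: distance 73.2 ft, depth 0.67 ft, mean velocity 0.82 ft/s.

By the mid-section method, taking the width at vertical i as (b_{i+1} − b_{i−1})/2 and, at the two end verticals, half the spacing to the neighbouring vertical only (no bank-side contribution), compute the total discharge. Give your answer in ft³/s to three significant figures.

w_1 = (19.8 − 4.5)/2 = 7.65 ft; q_1 = 1.05 × 0.92 × 7.65 = 7.390 ft³/s
w_2 = (25.7 − 4.5)/2 = 10.6 ft; q_2 = 1.66 × 2.39 × 10.6 = 42.05 ft³/s
w_3 = (37.5 − 19.8)/2 = 8.85 ft; q_3 = 2.13 × 3.44 × 8.85 = 64.85 ft³/s
w_4 = (46.9 − 25.7)/2 = 10.6 ft; q_4 = 2.18 × 4.13 × 10.6 = 95.44 ft³/s
w_5 = (52.0 − 37.5)/2 = 7.25 ft; q_5 = 2.08 × 3.92 × 7.25 = 59.11 ft³/s
w_6 = (73.2 − 46.9)/2 = 13.15 ft; q_6 = 2.41 × 3.51 × 13.15 = 111.2 ft³/s
w_7 = (73.2 − 52.0)/2 = 10.6 ft; q_7 = 0.82 × 0.67 × 10.6 = 5.824 ft³/s
Q = Σ qᵢ = 385.9 ft³/s

386 ft³/s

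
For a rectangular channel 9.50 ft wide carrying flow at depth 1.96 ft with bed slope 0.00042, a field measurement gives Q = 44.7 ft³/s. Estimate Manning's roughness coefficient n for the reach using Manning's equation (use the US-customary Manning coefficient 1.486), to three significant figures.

A = b·y = 9.50 × 1.96 = 18.62 ft²
P = b + 2y = 9.50 + 2×1.96 = 13.42 ft
R = A/P = 18.62/13.42 = 1.387 ft
n = (1.486/Q)·A·R^(2/3)·S^(1/2) = (1.486/44.7) × 18.62 × 1.244 × 0.02049 = 0.01578

0.0158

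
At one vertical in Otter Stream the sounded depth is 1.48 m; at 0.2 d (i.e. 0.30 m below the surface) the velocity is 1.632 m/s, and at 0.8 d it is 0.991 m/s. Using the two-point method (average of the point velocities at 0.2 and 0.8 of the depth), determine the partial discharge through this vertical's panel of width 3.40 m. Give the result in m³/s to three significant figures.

v̄ = (1.632 + 0.991) / 2 = 1.312 m/s
q = v̄ × d × w = 1.312 × 1.48 × 3.40 = 6.599 m³/s

6.60 m³/s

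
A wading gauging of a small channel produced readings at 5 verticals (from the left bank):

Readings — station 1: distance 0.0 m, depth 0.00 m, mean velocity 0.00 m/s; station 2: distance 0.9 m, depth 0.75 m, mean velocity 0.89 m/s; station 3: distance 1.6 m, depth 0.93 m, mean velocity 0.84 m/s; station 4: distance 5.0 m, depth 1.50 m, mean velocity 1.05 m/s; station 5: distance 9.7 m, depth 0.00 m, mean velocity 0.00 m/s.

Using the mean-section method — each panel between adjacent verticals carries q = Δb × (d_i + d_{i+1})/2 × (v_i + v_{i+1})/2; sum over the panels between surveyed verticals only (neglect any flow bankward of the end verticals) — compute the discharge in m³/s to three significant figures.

6.41 m³/s

Panel 1-2: Δb = 0.9 m, d̄ = (0.00+0.75)/2 = 0.375, v̄ = (0.00+0.89)/2 = 0.445 → q = 0.9×0.375×0.445 = 0.1502 m³/s
Panel 2-3: Δb = 0.7 m, d̄ = (0.75+0.93)/2 = 0.84, v̄ = (0.89+0.84)/2 = 0.865 → q = 0.7×0.84×0.865 = 0.5086 m³/s
Panel 3-4: Δb = 3.4 m, d̄ = (0.93+1.50)/2 = 1.215, v̄ = (0.84+1.05)/2 = 0.945 → q = 3.4×1.215×0.945 = 3.904 m³/s
Panel 4-5: Δb = 4.7 m, d̄ = (1.50+0.00)/2 = 0.75, v̄ = (1.05+0.00)/2 = 0.525 → q = 4.7×0.75×0.525 = 1.851 m³/s
Q = Σ q = 6.413 m³/s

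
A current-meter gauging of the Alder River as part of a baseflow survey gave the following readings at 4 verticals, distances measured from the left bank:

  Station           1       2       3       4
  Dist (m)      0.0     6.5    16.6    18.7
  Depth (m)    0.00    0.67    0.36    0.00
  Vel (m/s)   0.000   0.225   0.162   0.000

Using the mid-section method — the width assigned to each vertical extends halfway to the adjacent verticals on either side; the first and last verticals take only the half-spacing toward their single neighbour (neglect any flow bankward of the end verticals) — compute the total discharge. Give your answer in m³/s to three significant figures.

w_2 = (16.6 − 0.0)/2 = 8.3 m; q_2 = 0.225 × 0.67 × 8.3 = 1.251 m³/s
w_3 = (18.7 − 6.5)/2 = 6.1 m; q_3 = 0.162 × 0.36 × 6.1 = 0.3558 m³/s
Stations 1, 4 contribute zero (depth or velocity is 0).
Q = Σ qᵢ = 1.607 m³/s

1.61 m³/s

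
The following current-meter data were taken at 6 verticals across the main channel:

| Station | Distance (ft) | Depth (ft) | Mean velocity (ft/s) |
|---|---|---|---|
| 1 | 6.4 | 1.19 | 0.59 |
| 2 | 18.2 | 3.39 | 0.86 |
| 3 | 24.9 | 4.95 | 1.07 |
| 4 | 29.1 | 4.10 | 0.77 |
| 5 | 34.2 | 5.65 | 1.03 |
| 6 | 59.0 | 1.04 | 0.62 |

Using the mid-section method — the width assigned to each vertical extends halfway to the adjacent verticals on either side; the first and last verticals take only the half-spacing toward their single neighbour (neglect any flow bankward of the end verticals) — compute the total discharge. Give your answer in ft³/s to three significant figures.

170 ft³/s

w_1 = (18.2 − 6.4)/2 = 5.9 ft; q_1 = 0.59 × 1.19 × 5.9 = 4.142 ft³/s
w_2 = (24.9 − 6.4)/2 = 9.25 ft; q_2 = 0.86 × 3.39 × 9.25 = 26.97 ft³/s
w_3 = (29.1 − 18.2)/2 = 5.45 ft; q_3 = 1.07 × 4.95 × 5.45 = 28.87 ft³/s
w_4 = (34.2 − 24.9)/2 = 4.65 ft; q_4 = 0.77 × 4.10 × 4.65 = 14.68 ft³/s
w_5 = (59.0 − 29.1)/2 = 14.95 ft; q_5 = 1.03 × 5.65 × 14.95 = 87.00 ft³/s
w_6 = (59.0 − 34.2)/2 = 12.4 ft; q_6 = 0.62 × 1.04 × 12.4 = 7.996 ft³/s
Q = Σ qᵢ = 169.7 ft³/s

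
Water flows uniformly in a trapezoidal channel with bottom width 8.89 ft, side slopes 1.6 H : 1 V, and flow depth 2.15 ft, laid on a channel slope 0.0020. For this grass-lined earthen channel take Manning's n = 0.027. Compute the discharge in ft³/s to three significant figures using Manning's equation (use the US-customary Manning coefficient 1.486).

A = (b + z·y)·y = (8.89 + 1.6×2.15)×2.15 = 26.51 ft²
P = b + 2y√(1+z²) = 8.89 + 2×2.15×√(1+1.6²) = 17.00 ft
R = A/P = 26.51/17.00 = 1.559 ft
Q = (1.486/n)·A·R^(2/3)·S^(1/2) = (1.486/0.027) × 26.51 × 1.559^(2/3) × 0.0020^(1/2) = 87.73 ft³/s

87.7 ft³/s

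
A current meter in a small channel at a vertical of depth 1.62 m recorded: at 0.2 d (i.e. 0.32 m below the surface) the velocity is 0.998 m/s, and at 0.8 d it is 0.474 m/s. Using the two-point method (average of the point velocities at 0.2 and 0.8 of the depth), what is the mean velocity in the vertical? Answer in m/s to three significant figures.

0.736 m/s

v̄ = (0.998 + 0.474) / 2 = 0.7360 m/s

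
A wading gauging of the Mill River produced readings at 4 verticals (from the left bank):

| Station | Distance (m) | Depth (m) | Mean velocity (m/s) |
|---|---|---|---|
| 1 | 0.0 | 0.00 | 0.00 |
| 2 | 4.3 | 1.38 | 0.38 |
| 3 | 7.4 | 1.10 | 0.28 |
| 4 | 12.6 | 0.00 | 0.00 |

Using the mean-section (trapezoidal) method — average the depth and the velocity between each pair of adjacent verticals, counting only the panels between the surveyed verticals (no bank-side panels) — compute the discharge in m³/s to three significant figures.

Panel 1-2: Δb = 4.3 m, d̄ = (0.00+1.38)/2 = 0.69, v̄ = (0.00+0.38)/2 = 0.19 → q = 4.3×0.69×0.19 = 0.5637 m³/s
Panel 2-3: Δb = 3.1 m, d̄ = (1.38+1.10)/2 = 1.24, v̄ = (0.38+0.28)/2 = 0.33 → q = 3.1×1.24×0.33 = 1.269 m³/s
Panel 3-4: Δb = 5.2 m, d̄ = (1.10+0.00)/2 = 0.55, v̄ = (0.28+0.00)/2 = 0.14 → q = 5.2×0.55×0.14 = 0.4004 m³/s
Q = Σ q = 2.233 m³/s

2.23 m³/s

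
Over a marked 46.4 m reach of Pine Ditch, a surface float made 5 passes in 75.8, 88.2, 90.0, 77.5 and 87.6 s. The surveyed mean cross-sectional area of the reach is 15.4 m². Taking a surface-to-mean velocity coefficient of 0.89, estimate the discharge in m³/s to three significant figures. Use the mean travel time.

t̄ = (75.8 + 88.2 + 90.0 + 77.5 + 87.6) / 5 = 83.82 s
v_surface = L / t̄ = 46.4 / 83.82 = 0.5536 m/s
v_mean = 0.89 × 0.5536 = 0.4927 m/s
Q = A × v_mean = 15.4 × 0.4927 = 7.587 m³/s

7.59 m³/s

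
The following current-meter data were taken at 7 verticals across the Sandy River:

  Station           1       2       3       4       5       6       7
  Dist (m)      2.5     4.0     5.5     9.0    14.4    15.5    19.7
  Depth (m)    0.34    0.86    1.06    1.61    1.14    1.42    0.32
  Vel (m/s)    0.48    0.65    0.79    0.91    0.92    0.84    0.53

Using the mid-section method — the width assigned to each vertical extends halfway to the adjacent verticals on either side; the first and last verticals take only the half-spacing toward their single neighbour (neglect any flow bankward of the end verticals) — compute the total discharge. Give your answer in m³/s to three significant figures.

16.5 m³/s

w_1 = (4.0 − 2.5)/2 = 0.75 m; q_1 = 0.48 × 0.34 × 0.75 = 0.1224 m³/s
w_2 = (5.5 − 2.5)/2 = 1.5 m; q_2 = 0.65 × 0.86 × 1.5 = 0.8385 m³/s
w_3 = (9.0 − 4.0)/2 = 2.5 m; q_3 = 0.79 × 1.06 × 2.5 = 2.094 m³/s
w_4 = (14.4 − 5.5)/2 = 4.45 m; q_4 = 0.91 × 1.61 × 4.45 = 6.520 m³/s
w_5 = (15.5 − 9.0)/2 = 3.25 m; q_5 = 0.92 × 1.14 × 3.25 = 3.409 m³/s
w_6 = (19.7 − 14.4)/2 = 2.65 m; q_6 = 0.84 × 1.42 × 2.65 = 3.161 m³/s
w_7 = (19.7 − 15.5)/2 = 2.1 m; q_7 = 0.53 × 0.32 × 2.1 = 0.3562 m³/s
Q = Σ qᵢ = 16.50 m³/s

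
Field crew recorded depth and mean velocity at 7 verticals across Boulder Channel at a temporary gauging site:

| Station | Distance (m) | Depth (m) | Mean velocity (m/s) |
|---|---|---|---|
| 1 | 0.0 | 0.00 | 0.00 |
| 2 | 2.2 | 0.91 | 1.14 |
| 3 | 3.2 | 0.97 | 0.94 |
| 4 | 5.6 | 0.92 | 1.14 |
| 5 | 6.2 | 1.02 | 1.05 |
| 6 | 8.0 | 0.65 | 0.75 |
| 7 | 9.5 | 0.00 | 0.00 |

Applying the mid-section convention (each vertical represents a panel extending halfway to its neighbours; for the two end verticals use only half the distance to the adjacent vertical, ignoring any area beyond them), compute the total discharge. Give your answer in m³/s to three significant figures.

w_2 = (3.2 − 0.0)/2 = 1.6 m; q_2 = 1.14 × 0.91 × 1.6 = 1.660 m³/s
w_3 = (5.6 − 2.2)/2 = 1.7 m; q_3 = 0.94 × 0.97 × 1.7 = 1.550 m³/s
w_4 = (6.2 − 3.2)/2 = 1.5 m; q_4 = 1.14 × 0.92 × 1.5 = 1.573 m³/s
w_5 = (8.0 − 5.6)/2 = 1.2 m; q_5 = 1.05 × 1.02 × 1.2 = 1.285 m³/s
w_6 = (9.5 − 6.2)/2 = 1.65 m; q_6 = 0.75 × 0.65 × 1.65 = 0.8044 m³/s
Stations 1, 7 contribute zero (depth or velocity is 0).
Q = Σ qᵢ = 6.873 m³/s

6.87 m³/s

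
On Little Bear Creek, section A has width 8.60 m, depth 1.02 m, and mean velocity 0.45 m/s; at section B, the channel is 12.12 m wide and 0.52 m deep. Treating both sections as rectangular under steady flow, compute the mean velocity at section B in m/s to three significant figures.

0.626 m/s

Q = A₁V₁ = (8.60×1.02) × 0.45 = 3.947 m³/s
A₂ = 12.12 × 0.52 = 6.302 m²
V₂ = Q/A₂ = 3.947/6.302 = 0.6263 m/s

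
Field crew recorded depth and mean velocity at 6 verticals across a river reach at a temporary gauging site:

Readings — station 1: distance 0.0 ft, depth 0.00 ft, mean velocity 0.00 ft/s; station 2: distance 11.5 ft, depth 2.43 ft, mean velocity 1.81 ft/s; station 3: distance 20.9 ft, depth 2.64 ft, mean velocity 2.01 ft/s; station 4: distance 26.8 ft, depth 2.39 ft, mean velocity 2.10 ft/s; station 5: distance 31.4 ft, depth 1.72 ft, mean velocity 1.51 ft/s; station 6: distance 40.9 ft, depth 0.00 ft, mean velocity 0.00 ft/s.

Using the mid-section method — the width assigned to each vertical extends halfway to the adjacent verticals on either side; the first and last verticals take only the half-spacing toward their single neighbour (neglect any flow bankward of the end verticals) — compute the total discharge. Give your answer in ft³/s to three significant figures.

w_2 = (20.9 − 0.0)/2 = 10.45 ft; q_2 = 1.81 × 2.43 × 10.45 = 45.96 ft³/s
w_3 = (26.8 − 11.5)/2 = 7.65 ft; q_3 = 2.01 × 2.64 × 7.65 = 40.59 ft³/s
w_4 = (31.4 − 20.9)/2 = 5.25 ft; q_4 = 2.10 × 2.39 × 5.25 = 26.35 ft³/s
w_5 = (40.9 − 26.8)/2 = 7.05 ft; q_5 = 1.51 × 1.72 × 7.05 = 18.31 ft³/s
Stations 1, 6 contribute zero (depth or velocity is 0).
Q = Σ qᵢ = 131.2 ft³/s

131 ft³/s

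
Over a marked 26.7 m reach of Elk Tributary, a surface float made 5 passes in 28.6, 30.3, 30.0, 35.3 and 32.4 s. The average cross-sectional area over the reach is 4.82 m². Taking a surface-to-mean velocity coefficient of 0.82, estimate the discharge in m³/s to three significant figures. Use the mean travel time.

3.37 m³/s

t̄ = (28.6 + 30.3 + 30.0 + 35.3 + 32.4) / 5 = 31.32 s
v_surface = L / t̄ = 26.7 / 31.32 = 0.8525 m/s
v_mean = 0.82 × 0.8525 = 0.6990 m/s
Q = A × v_mean = 4.82 × 0.6990 = 3.369 m³/s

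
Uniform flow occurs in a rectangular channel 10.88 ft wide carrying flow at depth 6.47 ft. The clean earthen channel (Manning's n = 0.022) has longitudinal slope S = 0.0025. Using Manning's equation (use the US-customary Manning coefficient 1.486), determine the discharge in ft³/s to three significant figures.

490 ft³/s

A = b·y = 10.88 × 6.47 = 70.39 ft²
P = b + 2y = 10.88 + 2×6.47 = 23.82 ft
R = A/P = 70.39/23.82 = 2.955 ft
Q = (1.486/n)·A·R^(2/3)·S^(1/2) = (1.486/0.022) × 70.39 × 2.955^(2/3) × 0.0025^(1/2) = 489.6 ft³/s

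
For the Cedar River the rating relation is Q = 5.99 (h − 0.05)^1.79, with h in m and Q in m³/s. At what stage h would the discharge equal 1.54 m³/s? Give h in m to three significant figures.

h − h₀ = (Q/C)^(1/b) = (1.54/5.99)^(1/1.79) = 0.4682 m
h = 0.05 + 0.4682 = 0.5182 m

0.518 m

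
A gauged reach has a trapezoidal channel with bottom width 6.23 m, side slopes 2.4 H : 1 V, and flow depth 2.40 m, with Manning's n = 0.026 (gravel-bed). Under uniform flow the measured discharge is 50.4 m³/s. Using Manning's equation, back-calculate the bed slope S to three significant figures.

0.00117

A = (b + z·y)·y = (6.23 + 2.4×2.40)×2.40 = 28.78 m²
P = b + 2y√(1+z²) = 6.23 + 2×2.40×√(1+2.4²) = 18.71 m
R = A/P = 28.78/18.71 = 1.538 m
S = (Q·n / (1·A·R^(2/3)))² = (50.4×0.026 / (1×28.78×1.332))² = 0.001168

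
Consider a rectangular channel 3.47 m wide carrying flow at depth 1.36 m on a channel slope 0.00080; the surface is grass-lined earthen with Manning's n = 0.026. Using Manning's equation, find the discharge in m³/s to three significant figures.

A = b·y = 3.47 × 1.36 = 4.719 m²
P = b + 2y = 3.47 + 2×1.36 = 6.190 m
R = A/P = 4.719/6.190 = 0.7624 m
Q = (1/n)·A·R^(2/3)·S^(1/2) = (1/0.026) × 4.719 × 0.7624^(2/3) × 0.00080^(1/2) = 4.284 m³/s

4.28 m³/s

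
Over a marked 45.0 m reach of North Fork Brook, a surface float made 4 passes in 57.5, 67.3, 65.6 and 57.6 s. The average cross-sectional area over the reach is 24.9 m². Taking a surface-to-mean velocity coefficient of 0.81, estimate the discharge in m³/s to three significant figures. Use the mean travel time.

14.6 m³/s

t̄ = (57.5 + 67.3 + 65.6 + 57.6) / 4 = 62 s
v_surface = L / t̄ = 45.0 / 62 = 0.7258 m/s
v_mean = 0.81 × 0.7258 = 0.5879 m/s
Q = A × v_mean = 24.9 × 0.5879 = 14.64 m³/s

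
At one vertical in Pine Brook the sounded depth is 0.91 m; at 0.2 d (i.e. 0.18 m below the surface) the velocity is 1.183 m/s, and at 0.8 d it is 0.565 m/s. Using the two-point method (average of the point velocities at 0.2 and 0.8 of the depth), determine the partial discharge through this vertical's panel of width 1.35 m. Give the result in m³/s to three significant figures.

v̄ = (1.183 + 0.565) / 2 = 0.8740 m/s
q = v̄ × d × w = 0.8740 × 0.91 × 1.35 = 1.074 m³/s

1.07 m³/s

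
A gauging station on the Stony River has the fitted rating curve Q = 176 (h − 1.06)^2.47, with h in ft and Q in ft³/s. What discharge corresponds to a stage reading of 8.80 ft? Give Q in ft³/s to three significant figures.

Q = 176 × (8.80 − 1.06)^2.47 = 176 × 7.74^2.47 = 27590 ft³/s

27600 ft³/s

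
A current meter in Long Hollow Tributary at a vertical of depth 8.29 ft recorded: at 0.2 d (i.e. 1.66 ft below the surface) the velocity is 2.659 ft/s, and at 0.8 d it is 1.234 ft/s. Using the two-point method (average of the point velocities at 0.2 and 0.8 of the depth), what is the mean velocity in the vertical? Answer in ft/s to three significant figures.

v̄ = (2.659 + 1.234) / 2 = 1.947 ft/s

1.95 ft/s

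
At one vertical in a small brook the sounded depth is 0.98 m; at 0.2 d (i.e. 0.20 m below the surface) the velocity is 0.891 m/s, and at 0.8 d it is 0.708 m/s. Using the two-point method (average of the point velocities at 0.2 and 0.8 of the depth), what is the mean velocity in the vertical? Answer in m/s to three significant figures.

v̄ = (0.891 + 0.708) / 2 = 0.7995 m/s

0.800 m/s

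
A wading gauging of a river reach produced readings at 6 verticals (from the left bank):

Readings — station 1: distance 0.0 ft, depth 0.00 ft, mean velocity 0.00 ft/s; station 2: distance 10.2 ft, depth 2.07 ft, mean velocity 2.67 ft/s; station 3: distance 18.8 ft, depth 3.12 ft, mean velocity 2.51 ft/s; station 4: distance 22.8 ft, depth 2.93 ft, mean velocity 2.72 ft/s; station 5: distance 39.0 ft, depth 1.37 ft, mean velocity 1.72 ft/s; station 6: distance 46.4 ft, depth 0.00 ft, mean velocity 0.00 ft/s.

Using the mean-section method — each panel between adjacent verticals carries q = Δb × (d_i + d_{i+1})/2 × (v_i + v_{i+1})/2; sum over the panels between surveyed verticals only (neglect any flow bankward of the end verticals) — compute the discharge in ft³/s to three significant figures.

Panel 1-2: Δb = 10.2 ft, d̄ = (0.00+2.07)/2 = 1.035, v̄ = (0.00+2.67)/2 = 1.335 → q = 10.2×1.035×1.335 = 14.09 ft³/s
Panel 2-3: Δb = 8.6 ft, d̄ = (2.07+3.12)/2 = 2.595, v̄ = (2.67+2.51)/2 = 2.59 → q = 8.6×2.595×2.59 = 57.80 ft³/s
Panel 3-4: Δb = 4 ft, d̄ = (3.12+2.93)/2 = 3.025, v̄ = (2.51+2.72)/2 = 2.615 → q = 4×3.025×2.615 = 31.64 ft³/s
Panel 4-5: Δb = 16.2 ft, d̄ = (2.93+1.37)/2 = 2.15, v̄ = (2.72+1.72)/2 = 2.22 → q = 16.2×2.15×2.22 = 77.32 ft³/s
Panel 5-6: Δb = 7.4 ft, d̄ = (1.37+0.00)/2 = 0.685, v̄ = (1.72+0.00)/2 = 0.86 → q = 7.4×0.685×0.86 = 4.359 ft³/s
Q = Σ q = 185.2 ft³/s

185 ft³/s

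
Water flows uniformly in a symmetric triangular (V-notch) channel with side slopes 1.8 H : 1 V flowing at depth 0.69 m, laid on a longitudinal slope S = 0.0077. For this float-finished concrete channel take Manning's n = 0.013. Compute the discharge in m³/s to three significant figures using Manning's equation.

2.60 m³/s

A = z·y² = 1.8×0.69² = 0.8570 m²
P = 2y√(1+z²) = 2×0.69×√(1+1.8²) = 2.842 m
R = A/P = 0.8570/2.842 = 0.3016 m
Q = (1/n)·A·R^(2/3)·S^(1/2) = (1/0.013) × 0.8570 × 0.3016^(2/3) × 0.0077^(1/2) = 2.601 m³/s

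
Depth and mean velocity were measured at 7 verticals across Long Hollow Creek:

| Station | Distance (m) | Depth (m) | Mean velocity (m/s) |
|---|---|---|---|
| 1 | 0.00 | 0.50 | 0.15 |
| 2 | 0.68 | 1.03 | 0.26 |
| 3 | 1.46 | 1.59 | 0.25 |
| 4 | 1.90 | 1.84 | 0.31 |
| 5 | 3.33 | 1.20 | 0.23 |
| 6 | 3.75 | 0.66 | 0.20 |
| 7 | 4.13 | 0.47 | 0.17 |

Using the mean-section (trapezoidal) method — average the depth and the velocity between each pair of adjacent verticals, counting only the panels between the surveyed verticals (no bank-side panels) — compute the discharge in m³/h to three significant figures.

Panel 1-2: Δb = 0.68 m, d̄ = (0.50+1.03)/2 = 0.765, v̄ = (0.15+0.26)/2 = 0.205 → q = 0.68×0.765×0.205 = 0.1066 m³/s
Panel 2-3: Δb = 0.78 m, d̄ = (1.03+1.59)/2 = 1.31, v̄ = (0.26+0.25)/2 = 0.255 → q = 0.78×1.31×0.255 = 0.2606 m³/s
Panel 3-4: Δb = 0.44 m, d̄ = (1.59+1.84)/2 = 1.715, v̄ = (0.25+0.31)/2 = 0.28 → q = 0.44×1.715×0.28 = 0.2113 m³/s
Panel 4-5: Δb = 1.43 m, d̄ = (1.84+1.20)/2 = 1.52, v̄ = (0.31+0.23)/2 = 0.27 → q = 1.43×1.52×0.27 = 0.5869 m³/s
Panel 5-6: Δb = 0.42 m, d̄ = (1.20+0.66)/2 = 0.93, v̄ = (0.23+0.20)/2 = 0.215 → q = 0.42×0.93×0.215 = 0.08398 m³/s
Panel 6-7: Δb = 0.38 m, d̄ = (0.66+0.47)/2 = 0.565, v̄ = (0.20+0.17)/2 = 0.185 → q = 0.38×0.565×0.185 = 0.03972 m³/s
Q = Σ q = 1.289 m³/s
= 1.289 × 3600 = 4641 m³/h

4640 m³/h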